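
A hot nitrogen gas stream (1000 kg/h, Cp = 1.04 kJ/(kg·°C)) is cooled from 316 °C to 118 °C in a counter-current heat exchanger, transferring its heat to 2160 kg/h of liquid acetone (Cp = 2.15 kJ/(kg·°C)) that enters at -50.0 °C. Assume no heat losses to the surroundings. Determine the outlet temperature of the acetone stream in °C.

Heat released by hot stream: Q = 1000 × 1.04 × (316 − 118) = 205920 kJ/h
Energy balance on cold side (adiabatic exchanger): Q = ṁ_c·Cp_c·(T_c,out − T_c,in)
T_c,out = -50.0 + 205920/(2160 × 2.15) = -5.6589 °C

T_c,out = -5.66 °C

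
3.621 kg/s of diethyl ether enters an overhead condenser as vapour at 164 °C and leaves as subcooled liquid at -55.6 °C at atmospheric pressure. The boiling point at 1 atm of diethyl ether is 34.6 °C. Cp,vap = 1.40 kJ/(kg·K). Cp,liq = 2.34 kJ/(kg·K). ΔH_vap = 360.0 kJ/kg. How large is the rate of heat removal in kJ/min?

vapour 164→34.6 °C: -181.16 kJ/kg
condensation at 34.6 °C: -360 kJ/kg
liquid 34.6→-55.6 °C: -211.07 kJ/kg
Δh = -181.16 + -360 + -211.07 = -752.23 kJ/kg
Q = ṁ·Δh = 3.621 kg/s × -752.23 kJ/kg = -2723.8 kJ/s
|Q| = 2723.8 kW = 163430 kJ/min

Q_c = 163000 kJ/min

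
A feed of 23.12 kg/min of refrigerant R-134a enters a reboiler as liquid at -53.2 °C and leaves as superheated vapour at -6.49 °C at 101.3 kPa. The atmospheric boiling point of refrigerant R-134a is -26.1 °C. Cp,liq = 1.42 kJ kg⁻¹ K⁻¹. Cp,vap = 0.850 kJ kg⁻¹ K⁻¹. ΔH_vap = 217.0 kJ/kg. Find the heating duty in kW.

liquid -53.2→-26.1 °C: 38.482 kJ/kg
vaporisation at -26.1 °C: 217 kJ/kg
vapour -26.1→-6.49 °C: 16.668 kJ/kg
Δh = 38.482 + 217 + 16.668 = 272.15 kJ/kg
Q = ṁ·Δh = 23.12 kg/min × 272.15 kJ/kg = 6292.1 kJ/min
|Q| = 104.87 kW

Q = 105 kW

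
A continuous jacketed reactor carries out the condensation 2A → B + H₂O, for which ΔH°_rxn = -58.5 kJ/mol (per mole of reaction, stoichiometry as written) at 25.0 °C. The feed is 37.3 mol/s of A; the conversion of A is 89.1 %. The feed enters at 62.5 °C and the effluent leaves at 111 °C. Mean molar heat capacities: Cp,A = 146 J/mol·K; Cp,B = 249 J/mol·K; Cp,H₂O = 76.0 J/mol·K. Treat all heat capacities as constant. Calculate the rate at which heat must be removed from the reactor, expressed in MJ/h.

Q_out = 2380 MJ/h

Extent of reaction ξ = 0.891 × 37.3 / 2 = 16.617 mol/s
Reaction term: ξ·ΔH°_rxn = 16.617 × -58.5 = -972.1 kJ/s
Sensible, feed 62.5→25 °C: -204.22 kJ/s
Outlet flows (mol/s): A 4.0657, B 16.617, H₂O 16.617
Sensible, products 25→111 °C: 515.5 kJ/s
Q = ΔH = -660.82 kJ/s = -660.82 kW
Heat removed = 2379 MJ/h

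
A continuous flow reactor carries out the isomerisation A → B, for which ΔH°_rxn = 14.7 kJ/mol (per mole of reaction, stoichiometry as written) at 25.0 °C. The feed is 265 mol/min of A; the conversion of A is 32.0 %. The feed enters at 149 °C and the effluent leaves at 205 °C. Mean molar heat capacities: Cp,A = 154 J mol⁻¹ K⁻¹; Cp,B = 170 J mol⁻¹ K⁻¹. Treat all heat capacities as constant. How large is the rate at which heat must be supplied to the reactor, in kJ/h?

Extent of reaction ξ = 0.320 × 265 = 84.8 mol/min
Reaction term: ξ·ΔH°_rxn = 84.8 × 14.7 = 1246.6 kJ/min
Sensible, feed 149→25 °C: -5060.4 kJ/min
Outlet flows (mol/min): A 180.2, B 84.8
Sensible, products 25→205 °C: 7590 kJ/min
Q = ΔH = 3776.1 kJ/min = 62.936 kW
Heat supplied = 226570 kJ/h

Q_in = 227000 kJ/h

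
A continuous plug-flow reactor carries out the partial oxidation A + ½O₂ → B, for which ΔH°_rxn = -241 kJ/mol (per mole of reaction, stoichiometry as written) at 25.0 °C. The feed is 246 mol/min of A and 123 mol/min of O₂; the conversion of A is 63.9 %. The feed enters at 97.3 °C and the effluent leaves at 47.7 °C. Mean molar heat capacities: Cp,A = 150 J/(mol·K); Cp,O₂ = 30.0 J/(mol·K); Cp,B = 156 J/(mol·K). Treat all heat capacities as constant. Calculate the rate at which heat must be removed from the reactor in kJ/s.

Extent of reaction ξ = 0.639 × 246 = 157.19 mol/min
Reaction term: ξ·ΔH°_rxn = 157.19 × -241 = -37884 kJ/min
Sensible, feed 97.3→25 °C: -2934.7 kJ/min
Outlet flows (mol/min): A 88.806, O₂ 44.403, B 157.19
Sensible, products 25→47.7 °C: 889.28 kJ/min
Q = ΔH = -39929 kJ/min = -665.49 kW
Heat removed = 665.49 kJ/s

Q_out = 665 kJ/s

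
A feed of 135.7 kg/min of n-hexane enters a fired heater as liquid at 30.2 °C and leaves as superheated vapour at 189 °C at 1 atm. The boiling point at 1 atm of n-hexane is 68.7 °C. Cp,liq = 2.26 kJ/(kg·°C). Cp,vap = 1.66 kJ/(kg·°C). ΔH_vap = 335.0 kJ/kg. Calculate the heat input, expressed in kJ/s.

liquid 30.2→68.7 °C: 87.01 kJ/kg
vaporisation at 68.7 °C: 335 kJ/kg
vapour 68.7→189 °C: 199.7 kJ/kg
Δh = 87.01 + 335 + 199.7 = 621.71 kJ/kg
Q = ṁ·Δh = 135.7 kg/min × 621.71 kJ/kg = 84366 kJ/min
|Q| = 1406.1 kW

Q = 1410 kJ/s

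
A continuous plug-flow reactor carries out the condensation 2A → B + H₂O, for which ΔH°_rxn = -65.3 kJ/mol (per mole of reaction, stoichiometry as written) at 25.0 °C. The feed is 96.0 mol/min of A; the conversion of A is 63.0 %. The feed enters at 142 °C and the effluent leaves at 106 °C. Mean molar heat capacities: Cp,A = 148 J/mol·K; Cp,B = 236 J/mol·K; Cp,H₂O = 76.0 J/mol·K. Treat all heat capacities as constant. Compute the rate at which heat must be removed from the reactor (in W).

Q_out = 40800 W

Extent of reaction ξ = 0.630 × 96.0 / 2 = 30.24 mol/min
Reaction term: ξ·ΔH°_rxn = 30.24 × -65.3 = -1974.7 kJ/min
Sensible, feed 142→25 °C: -1662.3 kJ/min
Outlet flows (mol/min): A 35.52, B 30.24, H₂O 30.24
Sensible, products 25→106 °C: 1190 kJ/min
Q = ΔH = -2447 kJ/min = -40.783 kW
Heat removed = 40783 W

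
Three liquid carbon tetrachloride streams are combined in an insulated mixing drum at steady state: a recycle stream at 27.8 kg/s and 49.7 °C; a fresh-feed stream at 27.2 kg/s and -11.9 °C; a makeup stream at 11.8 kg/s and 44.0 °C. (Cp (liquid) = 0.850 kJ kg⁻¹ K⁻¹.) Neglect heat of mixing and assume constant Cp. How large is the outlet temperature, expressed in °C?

T_out = 23.6 °C

Adiabatic, steady state ⇒ Σ ṁᵢCp,ᵢ(T_out − Tᵢ) = 0
Σ ṁᵢCp,ᵢTᵢ = 27.8×0.850×49.7 + 27.2×0.850×-11.9 + 11.8×0.850×44.0 = 1340.6
Σ ṁᵢCp,ᵢ = 27.8×0.850 + 27.2×0.850 + 11.8×0.850 = 56.78
T_out = 1340.6 / 56.78 = 23.61 °C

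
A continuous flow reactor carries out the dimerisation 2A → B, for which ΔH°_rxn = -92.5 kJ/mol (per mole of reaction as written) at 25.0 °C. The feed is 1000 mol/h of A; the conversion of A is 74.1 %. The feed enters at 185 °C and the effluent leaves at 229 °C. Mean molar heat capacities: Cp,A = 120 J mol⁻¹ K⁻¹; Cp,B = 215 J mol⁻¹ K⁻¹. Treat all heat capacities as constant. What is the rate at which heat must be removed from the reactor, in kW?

Extent of reaction ξ = 0.741 × 1000 / 2 = 370.5 mol/h
Reaction term: ξ·ΔH°_rxn = 370.5 × -92.5 = -34271 kJ/h
Sensible, feed 185→25 °C: -19200 kJ/h
Outlet flows (mol/h): A 259, B 370.5
Sensible, products 25→229 °C: 22590 kJ/h
Q = ΔH = -30881 kJ/h = -8.578 kW
Heat removed = 8.578 kW

Q_out = 8.58 kW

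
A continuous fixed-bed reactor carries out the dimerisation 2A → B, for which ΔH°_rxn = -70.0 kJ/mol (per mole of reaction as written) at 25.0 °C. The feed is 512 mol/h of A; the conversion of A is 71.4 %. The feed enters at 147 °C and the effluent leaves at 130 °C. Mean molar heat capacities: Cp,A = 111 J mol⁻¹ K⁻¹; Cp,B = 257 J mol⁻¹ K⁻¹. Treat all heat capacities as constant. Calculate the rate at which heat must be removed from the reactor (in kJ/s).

Q_out = 3.64 kJ/s

Extent of reaction ξ = 0.714 × 512 / 2 = 182.78 mol/h
Reaction term: ξ·ΔH°_rxn = 182.78 × -70.0 = -12795 kJ/h
Sensible, feed 147→25 °C: -6933.5 kJ/h
Outlet flows (mol/h): A 146.43, B 182.78
Sensible, products 25→130 °C: 6639.1 kJ/h
Q = ΔH = -13089 kJ/h = -3.6359 kW
Heat removed = 3.6359 kJ/s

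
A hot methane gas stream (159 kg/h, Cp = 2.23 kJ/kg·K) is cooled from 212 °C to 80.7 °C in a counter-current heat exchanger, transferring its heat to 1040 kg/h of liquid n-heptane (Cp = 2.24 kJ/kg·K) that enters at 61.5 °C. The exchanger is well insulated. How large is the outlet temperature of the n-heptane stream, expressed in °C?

T_c,out = 81.5 °C

Heat released by hot stream: Q = 159 × 2.23 × (212 − 80.7) = 46555 kJ/h
Energy balance on cold side (adiabatic exchanger): Q = ṁ_c·Cp_c·(T_c,out − T_c,in)
T_c,out = 61.5 + 46555/(1040 × 2.24) = 81.484 °C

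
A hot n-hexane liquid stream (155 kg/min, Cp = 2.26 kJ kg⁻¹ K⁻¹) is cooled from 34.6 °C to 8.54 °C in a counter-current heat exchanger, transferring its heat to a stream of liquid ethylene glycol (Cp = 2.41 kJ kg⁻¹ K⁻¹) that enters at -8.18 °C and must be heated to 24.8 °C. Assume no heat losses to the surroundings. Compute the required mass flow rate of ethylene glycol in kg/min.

ṁ_c = 115 kg/min

Heat released by hot stream: Q = 155 × 2.26 × (34.6 − 8.54) = 9128.8 kJ/min
Energy balance on cold side (adiabatic exchanger): Q = ṁ_c·Cp_c·(T_c,out − T_c,in)
ṁ_c = 9128.8 / [2.41 × (24.8 − -8.18)] = 114.85 kg/min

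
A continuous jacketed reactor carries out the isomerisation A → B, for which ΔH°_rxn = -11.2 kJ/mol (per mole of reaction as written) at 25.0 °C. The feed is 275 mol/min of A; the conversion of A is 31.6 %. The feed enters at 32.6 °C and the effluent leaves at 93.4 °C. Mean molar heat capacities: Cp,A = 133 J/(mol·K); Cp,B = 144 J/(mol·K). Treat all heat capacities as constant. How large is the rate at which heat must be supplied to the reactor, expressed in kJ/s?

Extent of reaction ξ = 0.316 × 275 = 86.9 mol/min
Reaction term: ξ·ΔH°_rxn = 86.9 × -11.2 = -973.28 kJ/min
Sensible, feed 32.6→25 °C: -277.97 kJ/min
Outlet flows (mol/min): A 188.1, B 86.9
Sensible, products 25→93.4 °C: 2567.1 kJ/min
Q = ΔH = 1315.9 kJ/min = 21.931 kW
Heat supplied = 21.931 kJ/s

Q_in = 21.9 kJ/s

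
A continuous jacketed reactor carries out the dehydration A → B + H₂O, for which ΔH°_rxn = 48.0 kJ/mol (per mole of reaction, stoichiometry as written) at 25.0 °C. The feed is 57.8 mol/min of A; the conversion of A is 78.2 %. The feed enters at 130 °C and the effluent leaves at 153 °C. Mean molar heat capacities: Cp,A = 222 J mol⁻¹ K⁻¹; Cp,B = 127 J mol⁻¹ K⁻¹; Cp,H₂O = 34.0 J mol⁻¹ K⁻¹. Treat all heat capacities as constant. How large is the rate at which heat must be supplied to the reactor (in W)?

Q_in = 35200 W

Extent of reaction ξ = 0.782 × 57.8 = 45.2 mol/min
Reaction term: ξ·ΔH°_rxn = 45.2 × 48.0 = 2169.6 kJ/min
Sensible, feed 130→25 °C: -1347.3 kJ/min
Outlet flows (mol/min): A 12.6, B 45.2, H₂O 45.2
Sensible, products 25→153 °C: 1289.5 kJ/min
Q = ΔH = 2111.8 kJ/min = 35.196 kW
Heat supplied = 35196 W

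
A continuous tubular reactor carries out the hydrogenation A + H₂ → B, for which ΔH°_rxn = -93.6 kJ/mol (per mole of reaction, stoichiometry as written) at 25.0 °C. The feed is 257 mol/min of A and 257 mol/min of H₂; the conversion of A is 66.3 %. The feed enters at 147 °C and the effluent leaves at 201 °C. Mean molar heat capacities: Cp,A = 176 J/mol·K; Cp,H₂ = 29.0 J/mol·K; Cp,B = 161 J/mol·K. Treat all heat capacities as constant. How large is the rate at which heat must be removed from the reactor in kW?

Extent of reaction ξ = 0.663 × 257 = 170.39 mol/min
Reaction term: ξ·ΔH°_rxn = 170.39 × -93.6 = -15949 kJ/min
Sensible, feed 147→25 °C: -6427.6 kJ/min
Outlet flows (mol/min): A 86.609, H₂ 86.609, B 170.39
Sensible, products 25→201 °C: 7953.1 kJ/min
Q = ΔH = -14423 kJ/min = -240.39 kW
Heat removed = 240.39 kW

Q_out = 240 kW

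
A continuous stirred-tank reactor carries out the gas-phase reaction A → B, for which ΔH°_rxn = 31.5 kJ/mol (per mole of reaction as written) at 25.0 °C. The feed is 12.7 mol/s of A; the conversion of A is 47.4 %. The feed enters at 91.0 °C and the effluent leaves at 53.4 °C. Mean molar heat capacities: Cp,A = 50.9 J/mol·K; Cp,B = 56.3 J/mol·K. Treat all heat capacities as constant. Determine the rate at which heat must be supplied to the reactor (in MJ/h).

Extent of reaction ξ = 0.474 × 12.7 = 6.0198 mol/s
Reaction term: ξ·ΔH°_rxn = 6.0198 × 31.5 = 189.62 kJ/s
Sensible, feed 91.0→25 °C: -42.664 kJ/s
Outlet flows (mol/s): A 6.6802, B 6.0198
Sensible, products 25→53.4 °C: 19.282 kJ/s
Q = ΔH = 166.24 kJ/s = 166.24 kW
Heat supplied = 598.47 MJ/h

Q_in = 598 MJ/h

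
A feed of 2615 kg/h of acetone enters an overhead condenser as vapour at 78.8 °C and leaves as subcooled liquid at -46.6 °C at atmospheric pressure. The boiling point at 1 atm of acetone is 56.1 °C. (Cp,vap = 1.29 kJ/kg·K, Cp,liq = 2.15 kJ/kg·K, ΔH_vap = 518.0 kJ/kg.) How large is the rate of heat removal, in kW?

Q_c = 558 kW

vapour 78.8→56.1 °C: -29.283 kJ/kg
condensation at 56.1 °C: -518 kJ/kg
liquid 56.1→-46.6 °C: -220.81 kJ/kg
Δh = -29.283 + -518 + -220.81 = -768.09 kJ/kg
Q = ṁ·Δh = 2615 kg/h × -768.09 kJ/kg = -2.0086e+06 kJ/h
|Q| = 557.93 kW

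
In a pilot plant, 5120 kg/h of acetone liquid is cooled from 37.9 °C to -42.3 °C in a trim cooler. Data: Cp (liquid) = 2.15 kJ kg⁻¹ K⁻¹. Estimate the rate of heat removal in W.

Q = ṁ·Cp·ΔT = 5120 × 2.15 × (-42.3 − 37.9) = -882840 kJ/h
Converting: 882840 / 3600 s = 245.23 kW
Cooling duty = 245230 W

Q_c = 245000 W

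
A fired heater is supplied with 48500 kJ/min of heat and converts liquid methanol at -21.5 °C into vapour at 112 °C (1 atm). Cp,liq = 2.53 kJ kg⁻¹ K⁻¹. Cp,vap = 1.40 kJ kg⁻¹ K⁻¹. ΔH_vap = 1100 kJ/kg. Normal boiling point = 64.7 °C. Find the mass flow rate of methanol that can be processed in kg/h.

ṁ = 2100 kg/h

Δh = 2.53×(64.7−-21.5) + 1100 + 1.40×(112−64.7) = 1384.3 kJ/kg
Q = 48500 kJ/min = 808.33 kJ/s = 2.91e+06 kJ/h
ṁ = Q/Δh = 2.91e+06 / 1384.3 = 2102.1 kg/h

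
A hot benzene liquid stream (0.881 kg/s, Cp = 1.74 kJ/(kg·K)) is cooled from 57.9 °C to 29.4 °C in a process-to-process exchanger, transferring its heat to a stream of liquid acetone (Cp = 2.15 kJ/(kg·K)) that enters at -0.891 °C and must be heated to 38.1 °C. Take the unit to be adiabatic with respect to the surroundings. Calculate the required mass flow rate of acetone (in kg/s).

ṁ_c = 0.521 kg/s

Heat released by hot stream: Q = 0.881 × 1.74 × (57.9 − 29.4) = 43.689 kJ/s
Energy balance on cold side (adiabatic exchanger): Q = ṁ_c·Cp_c·(T_c,out − T_c,in)
ṁ_c = 43.689 / [2.15 × (38.1 − -0.891)] = 0.52116 kg/s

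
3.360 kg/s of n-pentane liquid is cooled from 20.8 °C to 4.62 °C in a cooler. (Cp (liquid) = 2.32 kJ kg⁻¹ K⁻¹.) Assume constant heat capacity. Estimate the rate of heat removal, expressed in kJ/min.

Q_c = 7570 kJ/min

Q = ṁ·Cp·ΔT = 3.360 × 2.32 × (4.62 − 20.8) = -126.13 kJ/s
Cooling duty = 7567.6 kJ/min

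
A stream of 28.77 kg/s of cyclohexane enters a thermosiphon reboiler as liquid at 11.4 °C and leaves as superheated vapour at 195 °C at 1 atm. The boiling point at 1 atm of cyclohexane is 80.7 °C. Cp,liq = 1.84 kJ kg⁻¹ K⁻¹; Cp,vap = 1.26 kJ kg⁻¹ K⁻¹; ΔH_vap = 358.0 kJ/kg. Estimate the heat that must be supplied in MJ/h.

Q = 65200 MJ/h

liquid 11.4→80.7 °C: 127.51 kJ/kg
vaporisation at 80.7 °C: 358 kJ/kg
vapour 80.7→195 °C: 144.02 kJ/kg
Δh = 127.51 + 358 + 144.02 = 629.53 kJ/kg
Q = ṁ·Δh = 28.77 kg/s × 629.53 kJ/kg = 18112 kJ/s
|Q| = 18112 kW = 65202 MJ/h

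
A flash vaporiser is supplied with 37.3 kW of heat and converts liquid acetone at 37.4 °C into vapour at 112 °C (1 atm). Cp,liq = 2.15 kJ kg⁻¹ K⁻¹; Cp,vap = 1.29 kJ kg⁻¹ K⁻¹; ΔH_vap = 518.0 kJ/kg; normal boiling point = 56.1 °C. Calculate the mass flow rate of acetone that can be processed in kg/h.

ṁ = 213 kg/h

Δh = 2.15×(56.1−37.4) + 518.0 + 1.29×(112−56.1) = 630.32 kJ/kg
Q = 37.3 kW = 37.3 kJ/s = 134280 kJ/h
ṁ = Q/Δh = 134280 / 630.32 = 213.04 kg/h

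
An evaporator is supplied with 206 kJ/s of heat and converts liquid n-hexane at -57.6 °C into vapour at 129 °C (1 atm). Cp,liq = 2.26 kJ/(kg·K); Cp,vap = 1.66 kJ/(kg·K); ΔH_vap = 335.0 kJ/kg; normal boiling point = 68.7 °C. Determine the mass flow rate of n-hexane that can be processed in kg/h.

ṁ = 1030 kg/h

Δh = 2.26×(68.7−-57.6) + 335.0 + 1.66×(129−68.7) = 720.54 kJ/kg
Q = 206 kJ/s = 206 kJ/s = 741600 kJ/h
ṁ = Q/Δh = 741600 / 720.54 = 1029.2 kg/h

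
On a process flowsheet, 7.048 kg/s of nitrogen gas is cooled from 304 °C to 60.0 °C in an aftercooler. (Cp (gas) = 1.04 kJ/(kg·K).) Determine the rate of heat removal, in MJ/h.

Q = ṁ·Cp·ΔT = 7.048 × 1.04 × (60.0 − 304) = -1788.5 kJ/s
Cooling duty = 6438.6 MJ/h

Q_c = 6440 MJ/h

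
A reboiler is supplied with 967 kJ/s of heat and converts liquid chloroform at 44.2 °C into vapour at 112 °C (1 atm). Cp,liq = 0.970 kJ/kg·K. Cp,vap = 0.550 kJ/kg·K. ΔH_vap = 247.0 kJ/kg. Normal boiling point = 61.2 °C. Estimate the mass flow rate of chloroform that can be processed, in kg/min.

ṁ = 199 kg/min

Δh = 0.970×(61.2−44.2) + 247.0 + 0.550×(112−61.2) = 291.43 kJ/kg
Q = 967 kJ/s = 967 kJ/s = 58020 kJ/min
ṁ = Q/Δh = 58020 / 291.43 = 199.09 kg/min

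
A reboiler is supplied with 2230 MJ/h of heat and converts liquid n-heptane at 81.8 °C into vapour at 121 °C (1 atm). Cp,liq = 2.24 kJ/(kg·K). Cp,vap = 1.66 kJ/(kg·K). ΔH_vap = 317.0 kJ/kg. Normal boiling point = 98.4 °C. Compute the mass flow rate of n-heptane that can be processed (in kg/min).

ṁ = 94.9 kg/min

Δh = 2.24×(98.4−81.8) + 317.0 + 1.66×(121−98.4) = 391.7 kJ/kg
Q = 2230 MJ/h = 619.44 kJ/s = 37167 kJ/min
ṁ = Q/Δh = 37167 / 391.7 = 94.886 kg/min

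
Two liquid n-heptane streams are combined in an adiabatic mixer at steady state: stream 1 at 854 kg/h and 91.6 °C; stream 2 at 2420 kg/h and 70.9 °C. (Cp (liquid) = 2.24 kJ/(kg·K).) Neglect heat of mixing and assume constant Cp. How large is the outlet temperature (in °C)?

T_out = 76.3 °C

No heat crosses the boundary, so H_out = H_in.
T_out = Σ ṁᵢCp,ᵢTᵢ / Σ ṁᵢCp,ᵢ
      = 559560 / 7333.8 = 76.299 °C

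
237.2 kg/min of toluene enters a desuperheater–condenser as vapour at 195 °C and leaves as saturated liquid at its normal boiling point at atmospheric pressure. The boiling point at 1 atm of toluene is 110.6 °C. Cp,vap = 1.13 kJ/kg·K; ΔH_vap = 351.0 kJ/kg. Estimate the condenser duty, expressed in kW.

Q_c = 1760 kW

vapour 195→110.6 °C: -95.372 kJ/kg
condensation at 110.6 °C: -351 kJ/kg
Δh = -95.372 + -351 = -446.37 kJ/kg
Q = ṁ·Δh = 237.2 kg/min × -446.37 kJ/kg = -105880 kJ/min
|Q| = 1764.7 kW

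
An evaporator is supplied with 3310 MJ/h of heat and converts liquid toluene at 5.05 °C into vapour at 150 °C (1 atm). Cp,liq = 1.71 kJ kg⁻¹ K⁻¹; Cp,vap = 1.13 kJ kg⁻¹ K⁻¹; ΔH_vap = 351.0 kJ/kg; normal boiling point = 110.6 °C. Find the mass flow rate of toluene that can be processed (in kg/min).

Δh = 1.71×(110.6−5.05) + 351.0 + 1.13×(150−110.6) = 576.01 kJ/kg
Q = 3310 MJ/h = 919.44 kJ/s = 55167 kJ/min
ṁ = Q/Δh = 55167 / 576.01 = 95.773 kg/min

ṁ = 95.8 kg/min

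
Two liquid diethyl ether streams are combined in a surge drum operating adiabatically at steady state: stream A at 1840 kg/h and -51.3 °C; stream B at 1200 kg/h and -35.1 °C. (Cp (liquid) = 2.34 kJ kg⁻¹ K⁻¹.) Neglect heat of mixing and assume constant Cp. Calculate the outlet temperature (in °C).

T_out = -44.9 °C

No heat crosses the boundary, so H_out = H_in.
Σ ṁᵢCp,ᵢTᵢ = 1840×2.34×-51.3 + 1200×2.34×-35.1 = -319440
Σ ṁᵢCp,ᵢ = 1840×2.34 + 1200×2.34 = 7113.6
T_out = -319440 / 7113.6 = -44.905 °C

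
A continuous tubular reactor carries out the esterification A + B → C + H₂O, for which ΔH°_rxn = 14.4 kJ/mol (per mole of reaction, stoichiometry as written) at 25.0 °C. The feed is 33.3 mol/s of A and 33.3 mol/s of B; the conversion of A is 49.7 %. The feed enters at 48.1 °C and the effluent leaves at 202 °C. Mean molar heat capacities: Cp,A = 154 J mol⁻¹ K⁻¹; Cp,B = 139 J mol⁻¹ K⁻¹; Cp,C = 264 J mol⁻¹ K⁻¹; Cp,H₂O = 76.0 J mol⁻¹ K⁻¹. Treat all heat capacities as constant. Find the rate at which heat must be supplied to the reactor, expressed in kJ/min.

Extent of reaction ξ = 0.497 × 33.3 = 16.55 mol/s
Reaction term: ξ·ΔH°_rxn = 16.55 × 14.4 = 238.32 kJ/s
Sensible, feed 48.1→25 °C: -225.38 kJ/s
Outlet flows (mol/s): A 16.75, B 16.75, C 16.55, H₂O 16.55
Sensible, products 25→202 °C: 1864.7 kJ/s
Q = ΔH = 1877.6 kJ/s = 1877.6 kW
Heat supplied = 112660 kJ/min

Q_in = 113000 kJ/min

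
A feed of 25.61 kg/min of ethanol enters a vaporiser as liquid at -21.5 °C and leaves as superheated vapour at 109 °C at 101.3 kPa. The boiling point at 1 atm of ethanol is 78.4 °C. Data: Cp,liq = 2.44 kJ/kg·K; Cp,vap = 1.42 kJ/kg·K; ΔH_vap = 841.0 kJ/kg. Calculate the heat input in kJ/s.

liquid -21.5→78.4 °C: 243.76 kJ/kg
vaporisation at 78.4 °C: 841 kJ/kg
vapour 78.4→109 °C: 43.452 kJ/kg
Δh = 243.76 + 841 + 43.452 = 1128.2 kJ/kg
Q = ṁ·Δh = 25.61 kg/min × 1128.2 kJ/kg = 28893 kJ/min
|Q| = 481.56 kW

Q = 482 kJ/s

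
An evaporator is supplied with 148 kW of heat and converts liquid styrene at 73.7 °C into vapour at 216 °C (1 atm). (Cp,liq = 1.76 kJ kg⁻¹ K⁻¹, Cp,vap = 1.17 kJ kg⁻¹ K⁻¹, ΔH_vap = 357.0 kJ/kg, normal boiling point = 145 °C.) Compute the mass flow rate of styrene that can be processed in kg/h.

ṁ = 942 kg/h

Δh = 1.76×(145−73.7) + 357.0 + 1.17×(216−145) = 565.56 kJ/kg
Q = 148 kW = 148 kJ/s = 532800 kJ/h
ṁ = Q/Δh = 532800 / 565.56 = 942.08 kg/h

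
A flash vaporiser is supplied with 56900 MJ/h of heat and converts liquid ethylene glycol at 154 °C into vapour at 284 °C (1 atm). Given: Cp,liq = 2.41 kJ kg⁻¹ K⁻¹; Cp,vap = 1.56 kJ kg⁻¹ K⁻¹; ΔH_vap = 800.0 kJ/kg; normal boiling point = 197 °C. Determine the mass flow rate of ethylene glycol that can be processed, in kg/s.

ṁ = 15.2 kg/s

Δh = 2.41×(197−154) + 800.0 + 1.56×(284−197) = 1039.3 kJ/kg
Q = 56900 MJ/h = 15806 kJ/s = 15806 kJ/s
ṁ = Q/Δh = 15806 / 1039.3 = 15.207 kg/s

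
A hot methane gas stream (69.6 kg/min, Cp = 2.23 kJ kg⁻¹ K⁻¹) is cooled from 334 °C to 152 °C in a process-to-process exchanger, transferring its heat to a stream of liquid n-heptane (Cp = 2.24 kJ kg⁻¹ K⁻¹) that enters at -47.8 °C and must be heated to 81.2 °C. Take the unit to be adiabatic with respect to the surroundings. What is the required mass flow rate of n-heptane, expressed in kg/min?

ṁ_c = 97.8 kg/min

Heat released by hot stream: Q = 69.6 × 2.23 × (334 − 152) = 28248 kJ/min
Energy balance on cold side (adiabatic exchanger): Q = ṁ_c·Cp_c·(T_c,out − T_c,in)
ṁ_c = 28248 / [2.24 × (81.2 − -47.8)] = 97.757 kg/min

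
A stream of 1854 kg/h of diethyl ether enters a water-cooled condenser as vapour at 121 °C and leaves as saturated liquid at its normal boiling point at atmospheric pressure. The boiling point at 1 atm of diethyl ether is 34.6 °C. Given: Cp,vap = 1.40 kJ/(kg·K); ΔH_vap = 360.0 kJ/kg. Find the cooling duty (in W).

Q_c = 248000 W

vapour 121→34.6 °C: -120.96 kJ/kg
condensation at 34.6 °C: -360 kJ/kg
Δh = -120.96 + -360 = -480.96 kJ/kg
Q = ṁ·Δh = 1854 kg/h × -480.96 kJ/kg = -891700 kJ/h
|Q| = 247.69 kW = 247690 W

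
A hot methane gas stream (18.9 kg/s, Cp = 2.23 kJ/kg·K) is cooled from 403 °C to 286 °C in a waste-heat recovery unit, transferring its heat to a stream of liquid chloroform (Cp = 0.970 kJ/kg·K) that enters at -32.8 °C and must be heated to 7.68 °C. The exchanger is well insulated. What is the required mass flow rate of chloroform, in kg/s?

Heat released by hot stream: Q = 18.9 × 2.23 × (403 − 286) = 4931.2 kJ/s
Energy balance on cold side (adiabatic exchanger): Q = ṁ_c·Cp_c·(T_c,out − T_c,in)
ṁ_c = 4931.2 / [0.970 × (7.68 − -32.8)] = 125.59 kg/s

ṁ_c = 126 kg/s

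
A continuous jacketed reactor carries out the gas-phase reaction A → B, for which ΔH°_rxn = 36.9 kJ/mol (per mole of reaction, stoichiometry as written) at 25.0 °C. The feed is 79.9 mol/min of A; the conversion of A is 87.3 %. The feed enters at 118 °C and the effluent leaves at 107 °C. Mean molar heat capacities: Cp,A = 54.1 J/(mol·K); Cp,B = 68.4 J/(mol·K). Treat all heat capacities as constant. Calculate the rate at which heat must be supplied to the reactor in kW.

Q_in = 43.5 kW

Extent of reaction ξ = 0.873 × 79.9 = 69.753 mol/min
Reaction term: ξ·ΔH°_rxn = 69.753 × 36.9 = 2573.9 kJ/min
Sensible, feed 118→25 °C: -402 kJ/min
Outlet flows (mol/min): A 10.147, B 69.753
Sensible, products 25→107 °C: 436.24 kJ/min
Q = ΔH = 2608.1 kJ/min = 43.469 kW
Heat supplied = 43.469 kW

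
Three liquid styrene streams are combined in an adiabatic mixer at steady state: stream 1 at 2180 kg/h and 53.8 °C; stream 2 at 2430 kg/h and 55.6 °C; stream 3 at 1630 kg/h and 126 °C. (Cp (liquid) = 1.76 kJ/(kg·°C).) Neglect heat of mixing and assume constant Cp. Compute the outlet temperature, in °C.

T_out = 73.4 °C

No heat crosses the boundary, so H_out = H_in.
T_out = Σ ṁᵢCp,ᵢTᵢ / Σ ṁᵢCp,ᵢ
      = 805680 / 10982 = 73.361 °C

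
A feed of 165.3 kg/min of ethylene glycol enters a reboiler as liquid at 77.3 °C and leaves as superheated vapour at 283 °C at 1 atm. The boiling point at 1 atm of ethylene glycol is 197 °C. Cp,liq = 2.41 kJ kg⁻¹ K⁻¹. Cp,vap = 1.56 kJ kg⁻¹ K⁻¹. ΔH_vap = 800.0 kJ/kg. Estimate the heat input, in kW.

liquid 77.3→197 °C: 288.48 kJ/kg
vaporisation at 197 °C: 800 kJ/kg
vapour 197→283 °C: 134.16 kJ/kg
Δh = 288.48 + 800 + 134.16 = 1222.6 kJ/kg
Q = ṁ·Δh = 165.3 kg/min × 1222.6 kJ/kg = 202100 kJ/min
|Q| = 3368.4 kW

Q = 3370 kW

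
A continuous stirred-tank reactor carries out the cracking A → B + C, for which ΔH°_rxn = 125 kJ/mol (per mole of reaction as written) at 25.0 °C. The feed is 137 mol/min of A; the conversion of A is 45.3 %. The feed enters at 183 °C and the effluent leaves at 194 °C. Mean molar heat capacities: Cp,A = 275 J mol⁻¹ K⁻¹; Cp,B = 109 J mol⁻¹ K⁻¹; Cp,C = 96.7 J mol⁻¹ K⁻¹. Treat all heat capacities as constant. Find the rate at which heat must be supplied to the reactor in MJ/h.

Q_in = 447 MJ/h

Extent of reaction ξ = 0.453 × 137 = 62.061 mol/min
Reaction term: ξ·ΔH°_rxn = 62.061 × 125 = 7757.6 kJ/min
Sensible, feed 183→25 °C: -5952.6 kJ/min
Outlet flows (mol/min): A 74.939, B 62.061, C 62.061
Sensible, products 25→194 °C: 5640.2 kJ/min
Q = ΔH = 7445.2 kJ/min = 124.09 kW
Heat supplied = 446.71 MJ/h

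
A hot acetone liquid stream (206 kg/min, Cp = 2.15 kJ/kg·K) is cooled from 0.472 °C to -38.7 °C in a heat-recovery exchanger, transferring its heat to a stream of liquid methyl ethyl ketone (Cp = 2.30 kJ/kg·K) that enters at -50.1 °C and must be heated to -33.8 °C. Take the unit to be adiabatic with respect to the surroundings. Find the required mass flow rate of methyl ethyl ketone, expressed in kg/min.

Heat released by hot stream: Q = 206 × 2.15 × (0.472 − -38.7) = 17349 kJ/min
Energy balance on cold side (adiabatic exchanger): Q = ṁ_c·Cp_c·(T_c,out − T_c,in)
ṁ_c = 17349 / [2.30 × (-33.8 − -50.1)] = 462.77 kg/min

ṁ_c = 463 kg/min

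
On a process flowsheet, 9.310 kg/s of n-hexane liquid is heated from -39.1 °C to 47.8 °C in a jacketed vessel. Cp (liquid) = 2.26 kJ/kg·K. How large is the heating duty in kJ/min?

Q = 110000 kJ/min

Q = ṁ·Cp·ΔT = 9.310 × 2.26 × (47.8 − -39.1) = 1828.4 kJ/s
Heating duty = 109710 kJ/min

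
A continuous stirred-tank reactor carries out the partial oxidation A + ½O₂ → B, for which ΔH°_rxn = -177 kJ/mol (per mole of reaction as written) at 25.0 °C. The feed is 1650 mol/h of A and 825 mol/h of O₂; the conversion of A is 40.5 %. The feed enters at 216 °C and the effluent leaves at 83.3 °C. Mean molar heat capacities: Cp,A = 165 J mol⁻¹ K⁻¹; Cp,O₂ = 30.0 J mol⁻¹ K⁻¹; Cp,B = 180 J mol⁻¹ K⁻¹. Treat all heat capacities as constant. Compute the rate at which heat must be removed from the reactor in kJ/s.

Extent of reaction ξ = 0.405 × 1650 = 668.25 mol/h
Reaction term: ξ·ΔH°_rxn = 668.25 × -177 = -118280 kJ/h
Sensible, feed 216→25 °C: -56727 kJ/h
Outlet flows (mol/h): A 981.75, O₂ 490.88, B 668.25
Sensible, products 25→83.3 °C: 17315 kJ/h
Q = ΔH = -157690 kJ/h = -43.803 kW
Heat removed = 43.803 kJ/s

Q_out = 43.8 kJ/s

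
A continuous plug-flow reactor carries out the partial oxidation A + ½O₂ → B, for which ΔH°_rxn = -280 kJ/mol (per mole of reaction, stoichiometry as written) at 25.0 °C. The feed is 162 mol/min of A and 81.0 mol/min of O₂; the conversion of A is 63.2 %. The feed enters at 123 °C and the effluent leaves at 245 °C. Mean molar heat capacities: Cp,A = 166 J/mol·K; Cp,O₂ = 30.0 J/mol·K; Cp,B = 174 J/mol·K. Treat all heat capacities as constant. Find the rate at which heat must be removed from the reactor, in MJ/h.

Extent of reaction ξ = 0.632 × 162 = 102.38 mol/min
Reaction term: ξ·ΔH°_rxn = 102.38 × -280 = -28668 kJ/min
Sensible, feed 123→25 °C: -2873.6 kJ/min
Outlet flows (mol/min): A 59.616, O₂ 29.808, B 102.38
Sensible, products 25→245 °C: 6293.2 kJ/min
Q = ΔH = -25248 kJ/min = -420.8 kW
Heat removed = 1514.9 MJ/h

Q_out = 1510 MJ/h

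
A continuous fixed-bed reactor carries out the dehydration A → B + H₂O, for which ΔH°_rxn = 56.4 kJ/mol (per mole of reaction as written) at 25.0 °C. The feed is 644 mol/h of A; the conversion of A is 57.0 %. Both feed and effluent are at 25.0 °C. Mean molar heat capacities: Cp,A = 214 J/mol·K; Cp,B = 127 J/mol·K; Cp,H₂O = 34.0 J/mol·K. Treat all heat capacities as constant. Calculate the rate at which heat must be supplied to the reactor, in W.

Extent of reaction ξ = 0.570 × 644 = 367.08 mol/h
Reaction term: ξ·ΔH°_rxn = 367.08 × 56.4 = 20703 kJ/h
Q = ΔH = 20703 kJ/h = 5.7509 kW
Heat supplied = 5750.9 W

Q_in = 5750 W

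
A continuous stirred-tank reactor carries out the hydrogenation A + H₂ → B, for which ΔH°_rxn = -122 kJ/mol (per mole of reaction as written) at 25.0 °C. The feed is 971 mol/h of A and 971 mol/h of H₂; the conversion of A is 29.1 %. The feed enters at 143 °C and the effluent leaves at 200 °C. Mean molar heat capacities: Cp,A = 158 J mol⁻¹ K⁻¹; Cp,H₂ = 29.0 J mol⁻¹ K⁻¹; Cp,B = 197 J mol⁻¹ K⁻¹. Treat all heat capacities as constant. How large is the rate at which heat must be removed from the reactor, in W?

Extent of reaction ξ = 0.291 × 971 = 282.56 mol/h
Reaction term: ξ·ΔH°_rxn = 282.56 × -122 = -34472 kJ/h
Sensible, feed 143→25 °C: -21426 kJ/h
Outlet flows (mol/h): A 688.44, H₂ 688.44, B 282.56
Sensible, products 25→200 °C: 32270 kJ/h
Q = ΔH = -23628 kJ/h = -6.5634 kW
Heat removed = 6563.4 W

Q_out = 6560 W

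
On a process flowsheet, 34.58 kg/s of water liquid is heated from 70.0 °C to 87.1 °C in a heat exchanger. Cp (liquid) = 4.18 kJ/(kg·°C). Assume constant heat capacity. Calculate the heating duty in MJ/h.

Q = 8900 MJ/h

Q = ṁ·Cp·ΔT = 34.58 × 4.18 × (87.1 − 70.0) = 2471.7 kJ/s
Heating duty = 8898.2 MJ/h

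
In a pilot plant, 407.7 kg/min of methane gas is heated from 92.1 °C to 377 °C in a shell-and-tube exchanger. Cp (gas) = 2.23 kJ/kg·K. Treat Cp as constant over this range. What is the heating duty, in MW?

Q = 4.32 MW

Q = ṁ·Cp·ΔT = 407.7 × 2.23 × (377 − 92.1) = 259020 kJ/min
Converting: 259020 / 60 s = 4317 kW
Heating duty = 4.317 MW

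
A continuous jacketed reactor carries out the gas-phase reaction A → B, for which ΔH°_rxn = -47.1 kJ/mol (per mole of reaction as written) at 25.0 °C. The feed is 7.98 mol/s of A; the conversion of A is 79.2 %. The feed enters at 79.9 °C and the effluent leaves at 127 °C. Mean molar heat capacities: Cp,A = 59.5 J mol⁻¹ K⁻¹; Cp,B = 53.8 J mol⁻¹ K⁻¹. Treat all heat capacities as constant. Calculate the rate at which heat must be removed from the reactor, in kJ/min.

Q_out = 16700 kJ/min

Extent of reaction ξ = 0.792 × 7.98 = 6.3202 mol/s
Reaction term: ξ·ΔH°_rxn = 6.3202 × -47.1 = -297.68 kJ/s
Sensible, feed 79.9→25 °C: -26.067 kJ/s
Outlet flows (mol/s): A 1.6598, B 6.3202
Sensible, products 25→127 °C: 44.756 kJ/s
Q = ΔH = -278.99 kJ/s = -278.99 kW
Heat removed = 16739 kJ/min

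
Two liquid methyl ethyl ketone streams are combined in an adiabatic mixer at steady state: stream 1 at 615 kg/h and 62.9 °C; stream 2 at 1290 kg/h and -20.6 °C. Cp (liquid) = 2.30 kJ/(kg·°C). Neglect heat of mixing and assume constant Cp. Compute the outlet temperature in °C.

No heat crosses the boundary, so H_out = H_in.
T_out = Σ ṁᵢCp,ᵢTᵢ / Σ ṁᵢCp,ᵢ
      = 27852 / 4381.5 = 6.3567 °C

T_out = 6.36 °C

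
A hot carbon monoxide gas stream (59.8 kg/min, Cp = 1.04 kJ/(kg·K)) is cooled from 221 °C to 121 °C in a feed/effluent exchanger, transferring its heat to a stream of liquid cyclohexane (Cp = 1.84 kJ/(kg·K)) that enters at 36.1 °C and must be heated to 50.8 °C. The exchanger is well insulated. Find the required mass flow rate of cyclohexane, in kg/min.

Heat released by hot stream: Q = 59.8 × 1.04 × (221 − 121) = 6219.2 kJ/min
Energy balance on cold side (adiabatic exchanger): Q = ṁ_c·Cp_c·(T_c,out − T_c,in)
ṁ_c = 6219.2 / [1.84 × (50.8 − 36.1)] = 229.93 kg/min

ṁ_c = 230 kg/min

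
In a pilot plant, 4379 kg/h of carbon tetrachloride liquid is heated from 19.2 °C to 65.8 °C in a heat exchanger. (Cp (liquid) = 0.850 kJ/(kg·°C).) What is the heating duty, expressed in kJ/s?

Q = ṁ·Cp·ΔT = 4379 × 0.850 × (65.8 − 19.2) = 173450 kJ/h
Converting: 173450 / 3600 s = 48.181 kW

Q = 48.2 kJ/s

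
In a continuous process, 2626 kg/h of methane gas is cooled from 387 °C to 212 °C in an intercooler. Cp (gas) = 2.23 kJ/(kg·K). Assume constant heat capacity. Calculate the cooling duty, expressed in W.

Q_c = 285000 W

Q = ṁ·Cp·ΔT = 2626 × 2.23 × (212 − 387) = -1.0248e+06 kJ/h
Converting: 1.0248e+06 / 3600 s = 284.67 kW
Cooling duty = 284670 W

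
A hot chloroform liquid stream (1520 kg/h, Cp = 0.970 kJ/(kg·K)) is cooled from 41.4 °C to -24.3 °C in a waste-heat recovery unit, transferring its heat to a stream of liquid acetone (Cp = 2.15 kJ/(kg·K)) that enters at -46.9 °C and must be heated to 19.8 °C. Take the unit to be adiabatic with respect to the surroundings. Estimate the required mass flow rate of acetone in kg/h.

ṁ_c = 675 kg/h

Heat released by hot stream: Q = 1520 × 0.970 × (41.4 − -24.3) = 96868 kJ/h
Energy balance on cold side (adiabatic exchanger): Q = ṁ_c·Cp_c·(T_c,out − T_c,in)
ṁ_c = 96868 / [2.15 × (19.8 − -46.9)] = 675.49 kg/h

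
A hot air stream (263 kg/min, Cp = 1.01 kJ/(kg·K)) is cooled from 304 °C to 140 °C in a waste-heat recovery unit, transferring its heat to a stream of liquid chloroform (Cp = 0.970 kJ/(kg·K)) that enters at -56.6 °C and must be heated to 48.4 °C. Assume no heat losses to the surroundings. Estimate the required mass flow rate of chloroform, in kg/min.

Heat released by hot stream: Q = 263 × 1.01 × (304 − 140) = 43563 kJ/min
Energy balance on cold side (adiabatic exchanger): Q = ṁ_c·Cp_c·(T_c,out − T_c,in)
ṁ_c = 43563 / [0.970 × (48.4 − -56.6)] = 427.72 kg/min

ṁ_c = 428 kg/min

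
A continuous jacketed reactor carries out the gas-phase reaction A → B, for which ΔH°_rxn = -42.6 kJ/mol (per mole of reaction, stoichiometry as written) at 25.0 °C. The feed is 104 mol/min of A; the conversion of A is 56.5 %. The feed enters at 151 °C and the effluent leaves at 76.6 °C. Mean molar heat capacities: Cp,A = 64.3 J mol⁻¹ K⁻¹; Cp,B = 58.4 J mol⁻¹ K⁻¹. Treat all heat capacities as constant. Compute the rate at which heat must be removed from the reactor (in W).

Extent of reaction ξ = 0.565 × 104 = 58.76 mol/min
Reaction term: ξ·ΔH°_rxn = 58.76 × -42.6 = -2503.2 kJ/min
Sensible, feed 151→25 °C: -842.59 kJ/min
Outlet flows (mol/min): A 45.24, B 58.76
Sensible, products 25→76.6 °C: 327.17 kJ/min
Q = ΔH = -3018.6 kJ/min = -50.31 kW
Heat removed = 50310 W

Q_out = 50300 W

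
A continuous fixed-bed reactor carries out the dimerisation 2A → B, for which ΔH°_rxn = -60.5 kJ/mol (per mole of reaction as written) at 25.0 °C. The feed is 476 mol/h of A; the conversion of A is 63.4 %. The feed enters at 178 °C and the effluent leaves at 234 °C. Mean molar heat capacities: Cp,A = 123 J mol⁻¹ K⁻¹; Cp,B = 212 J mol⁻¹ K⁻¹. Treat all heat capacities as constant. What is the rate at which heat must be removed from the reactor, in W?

Extent of reaction ξ = 0.634 × 476 / 2 = 150.89 mol/h
Reaction term: ξ·ΔH°_rxn = 150.89 × -60.5 = -9129 kJ/h
Sensible, feed 178→25 °C: -8957.8 kJ/h
Outlet flows (mol/h): A 174.22, B 150.89
Sensible, products 25→234 °C: 11164 kJ/h
Q = ΔH = -6922.5 kJ/h = -1.9229 kW
Heat removed = 1922.9 W

Q_out = 1920 W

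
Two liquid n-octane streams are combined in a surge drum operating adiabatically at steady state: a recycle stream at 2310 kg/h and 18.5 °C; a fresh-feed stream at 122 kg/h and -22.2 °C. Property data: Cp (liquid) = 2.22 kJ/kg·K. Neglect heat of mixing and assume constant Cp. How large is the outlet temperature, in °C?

T_out = 16.5 °C

No heat crosses the boundary, so H_out = H_in.
Σ ṁᵢCp,ᵢTᵢ = 2310×2.22×18.5 + 122×2.22×-22.2 = 88859
Σ ṁᵢCp,ᵢ = 2310×2.22 + 122×2.22 = 5399
T_out = 88859 / 5399 = 16.458 °C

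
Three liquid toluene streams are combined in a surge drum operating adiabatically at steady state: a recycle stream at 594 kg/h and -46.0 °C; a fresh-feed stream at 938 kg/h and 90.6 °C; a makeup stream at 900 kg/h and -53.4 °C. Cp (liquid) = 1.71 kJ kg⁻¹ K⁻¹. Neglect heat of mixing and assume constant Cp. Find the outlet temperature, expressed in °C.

T_out = 3.95 °C

Energy balance with Q = 0: Σ ṁᵢCp,ᵢ(T_out − Tᵢ) = 0
T_out = Σ ṁᵢCp,ᵢTᵢ / Σ ṁᵢCp,ᵢ
      = 16414 / 4158.7 = 3.9469 °C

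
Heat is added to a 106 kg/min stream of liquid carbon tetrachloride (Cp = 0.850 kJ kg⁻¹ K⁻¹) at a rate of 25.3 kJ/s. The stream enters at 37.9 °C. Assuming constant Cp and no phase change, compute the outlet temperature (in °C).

Q = 25.3 kJ/s = 1518 kJ/min
ΔT = Q/(ṁ·Cp) = 1518/(106×0.850) = 16.848 K
T_out = 37.9 + 16.848 = 54.748 °C

T_out = 54.7 °C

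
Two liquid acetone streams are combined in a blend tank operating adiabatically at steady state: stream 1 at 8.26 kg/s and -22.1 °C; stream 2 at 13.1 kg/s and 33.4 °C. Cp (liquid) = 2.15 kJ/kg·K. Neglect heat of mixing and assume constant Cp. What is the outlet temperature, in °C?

T_out = 11.9 °C

Energy balance with Q = 0: Σ ṁᵢCp,ᵢ(T_out − Tᵢ) = 0
T_out = Σ ṁᵢCp,ᵢTᵢ / Σ ṁᵢCp,ᵢ
      = 548.24 / 45.924 = 11.938 °C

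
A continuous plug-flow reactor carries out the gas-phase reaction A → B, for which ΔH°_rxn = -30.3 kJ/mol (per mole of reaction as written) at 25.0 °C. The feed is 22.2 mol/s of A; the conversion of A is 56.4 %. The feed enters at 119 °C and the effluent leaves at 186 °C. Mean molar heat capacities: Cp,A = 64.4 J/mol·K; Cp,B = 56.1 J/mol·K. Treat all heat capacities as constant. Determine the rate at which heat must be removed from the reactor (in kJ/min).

Q_out = 18000 kJ/min

Extent of reaction ξ = 0.564 × 22.2 = 12.521 mol/s
Reaction term: ξ·ΔH°_rxn = 12.521 × -30.3 = -379.38 kJ/s
Sensible, feed 119→25 °C: -134.39 kJ/s
Outlet flows (mol/s): A 9.6792, B 12.521
Sensible, products 25→186 °C: 213.45 kJ/s
Q = ΔH = -300.32 kJ/s = -300.32 kW
Heat removed = 18019 kJ/min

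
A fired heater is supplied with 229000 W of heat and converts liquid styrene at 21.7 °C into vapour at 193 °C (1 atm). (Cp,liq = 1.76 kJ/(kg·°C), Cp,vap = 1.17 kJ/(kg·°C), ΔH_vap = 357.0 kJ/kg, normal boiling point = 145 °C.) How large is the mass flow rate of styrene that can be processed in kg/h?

Δh = 1.76×(145−21.7) + 357.0 + 1.17×(193−145) = 630.17 kJ/kg
Q = 229000 W = 229 kJ/s = 824400 kJ/h
ṁ = Q/Δh = 824400 / 630.17 = 1308.2 kg/h

ṁ = 1310 kg/h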